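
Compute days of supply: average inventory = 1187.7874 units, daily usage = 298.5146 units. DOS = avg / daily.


DOS = 1187.7874 / 298.5146 = 3.9790

3.9790 days


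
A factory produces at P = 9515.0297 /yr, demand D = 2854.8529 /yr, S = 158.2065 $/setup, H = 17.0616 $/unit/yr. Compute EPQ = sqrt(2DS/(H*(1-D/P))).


1 - D/P = 1 - 0.3000 = 0.7000
H*(1-D/P) = 11.9425
2DS = 903312.5706
EPQ = sqrt(75638.4618) = 275.0245

275.0245 units


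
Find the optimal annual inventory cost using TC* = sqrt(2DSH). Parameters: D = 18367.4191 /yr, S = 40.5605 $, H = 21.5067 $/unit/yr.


2*D*S*H = 32044626.0923
TC* = sqrt(32044626.0923) = 5660.7973

5660.7973 $/yr


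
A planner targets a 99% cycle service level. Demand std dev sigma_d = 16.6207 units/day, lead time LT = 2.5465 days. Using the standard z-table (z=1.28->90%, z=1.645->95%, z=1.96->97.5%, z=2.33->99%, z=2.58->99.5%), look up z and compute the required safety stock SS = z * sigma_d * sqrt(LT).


From the table, SL = 99% corresponds to z = 2.33
sqrt(LT) = sqrt(2.5465) = 1.5958
SS = 2.33 * 16.6207 * 1.5958 = 61.7984

61.7984 units


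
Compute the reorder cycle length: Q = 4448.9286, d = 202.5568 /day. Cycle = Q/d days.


Cycle = 4448.9286 / 202.5568 = 21.9639

21.9639 days


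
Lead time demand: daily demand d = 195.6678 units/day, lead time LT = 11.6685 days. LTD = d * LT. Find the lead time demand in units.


LTD = 195.6678 * 11.6685 = 2283.1497

2283.1497 units


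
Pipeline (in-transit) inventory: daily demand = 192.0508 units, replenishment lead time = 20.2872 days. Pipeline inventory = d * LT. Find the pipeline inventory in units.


Pipeline = 192.0508 * 20.2872 = 3896.1730

3896.1730 units


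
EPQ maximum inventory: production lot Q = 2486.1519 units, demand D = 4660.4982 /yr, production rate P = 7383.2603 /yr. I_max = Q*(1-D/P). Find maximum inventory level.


D/P = 0.6312
1 - D/P = 0.3688
I_max = 2486.1519 * 0.3688 = 916.8308

916.8308 units


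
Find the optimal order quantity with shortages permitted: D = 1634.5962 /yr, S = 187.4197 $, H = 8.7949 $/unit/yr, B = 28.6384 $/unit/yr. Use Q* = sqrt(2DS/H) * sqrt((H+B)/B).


sqrt(2DS/H) = 263.9444
sqrt((H+B)/B) = 1.1433
Q* = 263.9444 * 1.1433 = 301.7638

301.7638 units


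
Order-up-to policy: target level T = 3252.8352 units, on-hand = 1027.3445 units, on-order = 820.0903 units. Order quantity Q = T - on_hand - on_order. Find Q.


Inventory position = OH + OO = 1027.3445 + 820.0903 = 1847.4348
Q = 3252.8352 - 1847.4348 = 1405.4004

1405.4004 units


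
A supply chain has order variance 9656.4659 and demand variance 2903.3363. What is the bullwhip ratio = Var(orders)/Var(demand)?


BW = 9656.4659 / 2903.3363 = 3.3260

3.3260


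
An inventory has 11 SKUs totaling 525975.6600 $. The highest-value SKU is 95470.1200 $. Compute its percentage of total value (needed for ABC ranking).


Top item = 95470.1200
Total = 525975.6600
Percentage = 95470.1200 / 525975.6600 * 100 = 18.1511

18.1511%


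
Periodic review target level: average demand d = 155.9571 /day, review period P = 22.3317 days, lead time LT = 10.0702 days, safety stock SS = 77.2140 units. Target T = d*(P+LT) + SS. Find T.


P + LT = 32.4019
d*(P+LT) = 155.9571 * 32.4019 = 5053.3064
T = 5053.3064 + 77.2140 = 5130.5204

5130.5204 units


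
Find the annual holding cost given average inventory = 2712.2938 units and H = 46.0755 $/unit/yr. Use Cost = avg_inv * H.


Cost = 2712.2938 * 46.0755 = 124970.2930

124970.2930 $/yr


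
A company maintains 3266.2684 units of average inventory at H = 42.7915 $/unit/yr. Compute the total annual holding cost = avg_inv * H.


Cost = 3266.2684 * 42.7915 = 139768.5242

139768.5242 $/yr


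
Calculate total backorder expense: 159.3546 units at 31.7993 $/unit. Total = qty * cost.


Total = 159.3546 * 31.7993 = 5067.3647

5067.3647 $


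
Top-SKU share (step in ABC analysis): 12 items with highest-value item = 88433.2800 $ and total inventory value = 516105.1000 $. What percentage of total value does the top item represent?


Top item = 88433.2800
Total = 516105.1000
Percentage = 88433.2800 / 516105.1000 * 100 = 17.1347

17.1347%


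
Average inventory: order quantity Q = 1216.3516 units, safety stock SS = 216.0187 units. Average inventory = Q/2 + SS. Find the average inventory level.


Q/2 = 608.1758
Avg = 608.1758 + 216.0187 = 824.1945

824.1945 units


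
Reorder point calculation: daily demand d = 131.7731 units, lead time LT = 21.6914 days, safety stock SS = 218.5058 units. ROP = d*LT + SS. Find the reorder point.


d*LT = 131.7731 * 21.6914 = 2858.3430
ROP = 2858.3430 + 218.5058 = 3076.8488

3076.8488 units


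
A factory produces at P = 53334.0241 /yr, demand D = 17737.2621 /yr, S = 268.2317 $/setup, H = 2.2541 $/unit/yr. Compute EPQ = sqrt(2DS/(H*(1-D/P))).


1 - D/P = 1 - 0.3326 = 0.6674
H*(1-D/P) = 1.5045
2DS = 9515391.9329
EPQ = sqrt(6324808.2025) = 2514.9171

2514.9171 units


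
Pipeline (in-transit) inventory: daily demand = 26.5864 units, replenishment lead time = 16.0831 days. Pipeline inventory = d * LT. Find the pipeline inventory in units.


Pipeline = 26.5864 * 16.0831 = 427.5917

427.5917 units


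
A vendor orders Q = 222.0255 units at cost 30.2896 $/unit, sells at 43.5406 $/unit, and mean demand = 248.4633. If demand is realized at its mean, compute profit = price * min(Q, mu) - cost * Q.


Sales at mu = min(222.0255, 248.4633) = 222.0255
Revenue = 43.5406 * 222.0255 = 9667.1235
Total cost = 30.2896 * 222.0255 = 6725.0636
Profit = 9667.1235 - 6725.0636 = 2942.0599

2942.0599 $


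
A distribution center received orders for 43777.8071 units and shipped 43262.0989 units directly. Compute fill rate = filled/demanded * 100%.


FR = 43262.0989 / 43777.8071 * 100 = 98.8220

98.8220%


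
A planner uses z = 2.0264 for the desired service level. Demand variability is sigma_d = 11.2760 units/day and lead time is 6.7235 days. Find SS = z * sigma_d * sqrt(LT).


sqrt(LT) = sqrt(6.7235) = 2.5930
SS = 2.0264 * 11.2760 * 2.5930 = 59.2486

59.2486 units


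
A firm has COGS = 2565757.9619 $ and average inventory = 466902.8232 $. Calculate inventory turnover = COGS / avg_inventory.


Turnover = 2565757.9619 / 466902.8232 = 5.4953

5.4953


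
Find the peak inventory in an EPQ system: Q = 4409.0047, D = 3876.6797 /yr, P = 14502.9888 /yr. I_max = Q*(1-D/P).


D/P = 0.2673
1 - D/P = 0.7327
I_max = 4409.0047 * 0.7327 = 3230.4684

3230.4684 units


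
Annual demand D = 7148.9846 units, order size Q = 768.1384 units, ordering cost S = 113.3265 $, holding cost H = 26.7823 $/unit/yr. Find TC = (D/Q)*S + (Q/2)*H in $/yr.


Ordering cost = D*S/Q = 1054.7180
Holding cost = Q*H/2 = 10286.2565
TC = 1054.7180 + 10286.2565 = 11340.9745

11340.9745 $/yr


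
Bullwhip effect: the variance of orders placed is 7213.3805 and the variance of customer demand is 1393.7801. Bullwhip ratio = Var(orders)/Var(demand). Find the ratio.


BW = 7213.3805 / 1393.7801 = 5.1754

5.1754


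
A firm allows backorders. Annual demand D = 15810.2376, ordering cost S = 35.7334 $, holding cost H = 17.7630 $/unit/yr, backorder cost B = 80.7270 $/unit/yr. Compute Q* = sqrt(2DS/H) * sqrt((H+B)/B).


sqrt(2DS/H) = 252.2105
sqrt((H+B)/B) = 1.1046
Q* = 252.2105 * 1.1046 = 278.5800

278.5800 units


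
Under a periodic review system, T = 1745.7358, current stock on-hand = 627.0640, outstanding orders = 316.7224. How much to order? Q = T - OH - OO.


Inventory position = OH + OO = 627.0640 + 316.7224 = 943.7864
Q = 1745.7358 - 943.7864 = 801.9494

801.9494 units


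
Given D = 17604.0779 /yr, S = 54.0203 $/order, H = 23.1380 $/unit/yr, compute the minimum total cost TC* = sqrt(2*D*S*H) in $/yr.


2*D*S*H = 44007438.0007
TC* = sqrt(44007438.0007) = 6633.8102

6633.8102 $/yr


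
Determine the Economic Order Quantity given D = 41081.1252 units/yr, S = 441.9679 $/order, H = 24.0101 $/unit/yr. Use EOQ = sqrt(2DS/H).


2*D*S = 2 * 41081.1252 * 441.9679 = 36313077.2686
2*D*S/H = 1512408.4143
EOQ = sqrt(1512408.4143) = 1229.8002

1229.8002 units


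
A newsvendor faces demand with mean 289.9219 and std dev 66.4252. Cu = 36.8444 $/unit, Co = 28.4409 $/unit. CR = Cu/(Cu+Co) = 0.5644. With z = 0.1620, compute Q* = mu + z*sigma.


CR = Cu/(Cu+Co) = 36.8444/(36.8444+28.4409) = 0.5644
z = 0.1620
Q* = 289.9219 + 0.1620 * 66.4252 = 300.6828

300.6828 units


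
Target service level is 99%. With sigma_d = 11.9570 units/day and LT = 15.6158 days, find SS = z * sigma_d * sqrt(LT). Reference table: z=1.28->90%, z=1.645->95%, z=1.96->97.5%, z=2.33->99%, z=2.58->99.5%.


From the table, SL = 99% corresponds to z = 2.33
sqrt(LT) = sqrt(15.6158) = 3.9517
SS = 2.33 * 11.9570 * 3.9517 = 110.0931

110.0931 units


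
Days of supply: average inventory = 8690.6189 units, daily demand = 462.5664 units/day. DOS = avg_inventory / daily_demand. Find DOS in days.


DOS = 8690.6189 / 462.5664 = 18.7878

18.7878 days


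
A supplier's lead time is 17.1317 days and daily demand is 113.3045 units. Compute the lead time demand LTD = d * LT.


LTD = 113.3045 * 17.1317 = 1941.0987

1941.0987 units


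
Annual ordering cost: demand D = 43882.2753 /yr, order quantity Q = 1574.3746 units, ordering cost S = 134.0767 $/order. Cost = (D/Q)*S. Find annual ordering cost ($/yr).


Number of orders = D/Q = 27.8728
Cost = 27.8728 * 134.0767 = 3737.0970

3737.0970 $/yr


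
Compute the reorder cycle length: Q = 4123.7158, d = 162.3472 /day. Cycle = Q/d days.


Cycle = 4123.7158 / 162.3472 = 25.4006

25.4006 days


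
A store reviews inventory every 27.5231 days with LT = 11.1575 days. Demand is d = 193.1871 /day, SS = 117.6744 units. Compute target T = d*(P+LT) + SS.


P + LT = 38.6806
d*(P+LT) = 193.1871 * 38.6806 = 7472.5929
T = 7472.5929 + 117.6744 = 7590.2673

7590.2673 units


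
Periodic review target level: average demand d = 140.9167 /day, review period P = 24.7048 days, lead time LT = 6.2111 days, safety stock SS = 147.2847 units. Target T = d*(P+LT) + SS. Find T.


P + LT = 30.9159
d*(P+LT) = 140.9167 * 30.9159 = 4356.5666
T = 4356.5666 + 147.2847 = 4503.8513

4503.8513 units


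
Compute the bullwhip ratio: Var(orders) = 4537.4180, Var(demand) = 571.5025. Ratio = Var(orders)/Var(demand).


BW = 4537.4180 / 571.5025 = 7.9395

7.9395


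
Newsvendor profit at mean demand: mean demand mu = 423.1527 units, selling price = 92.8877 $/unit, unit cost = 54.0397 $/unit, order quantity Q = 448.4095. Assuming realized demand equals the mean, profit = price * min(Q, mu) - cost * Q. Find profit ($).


Sales at mu = min(448.4095, 423.1527) = 423.1527
Revenue = 92.8877 * 423.1527 = 39305.6811
Total cost = 54.0397 * 448.4095 = 24231.9149
Profit = 39305.6811 - 24231.9149 = 15073.7662

15073.7662 $


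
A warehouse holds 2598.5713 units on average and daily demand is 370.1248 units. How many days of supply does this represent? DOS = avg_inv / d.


DOS = 2598.5713 / 370.1248 = 7.0208

7.0208 days


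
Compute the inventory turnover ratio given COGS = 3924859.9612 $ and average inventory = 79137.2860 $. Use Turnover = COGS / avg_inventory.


Turnover = 3924859.9612 / 79137.2860 = 49.5956

49.5956


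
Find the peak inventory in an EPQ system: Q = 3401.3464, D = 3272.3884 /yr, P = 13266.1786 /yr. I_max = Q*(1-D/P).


D/P = 0.2467
1 - D/P = 0.7533
I_max = 3401.3464 * 0.7533 = 2562.3311

2562.3311 units


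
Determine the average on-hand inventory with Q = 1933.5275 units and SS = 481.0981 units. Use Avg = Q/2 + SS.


Q/2 = 966.7637
Avg = 966.7637 + 481.0981 = 1447.8619

1447.8619 units


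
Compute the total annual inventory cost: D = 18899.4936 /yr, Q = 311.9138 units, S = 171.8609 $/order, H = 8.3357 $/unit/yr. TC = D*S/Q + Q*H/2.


Ordering cost = D*S/Q = 10413.4026
Holding cost = Q*H/2 = 1300.0099
TC = 10413.4026 + 1300.0099 = 11713.4125

11713.4125 $/yr


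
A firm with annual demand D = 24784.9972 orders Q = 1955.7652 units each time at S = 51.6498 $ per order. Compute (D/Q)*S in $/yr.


Number of orders = D/Q = 12.6728
Cost = 12.6728 * 51.6498 = 654.5470

654.5470 $/yr


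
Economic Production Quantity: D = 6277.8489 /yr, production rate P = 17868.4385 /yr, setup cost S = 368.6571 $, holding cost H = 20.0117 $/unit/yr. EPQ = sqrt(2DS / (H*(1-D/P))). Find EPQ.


1 - D/P = 1 - 0.3513 = 0.6487
H*(1-D/P) = 12.9808
2DS = 4628747.1394
EPQ = sqrt(356582.9275) = 597.1457

597.1457 units


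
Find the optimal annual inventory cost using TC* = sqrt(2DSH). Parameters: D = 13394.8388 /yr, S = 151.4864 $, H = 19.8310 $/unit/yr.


2*D*S*H = 80479588.3987
TC* = sqrt(80479588.3987) = 8971.0417

8971.0417 $/yr


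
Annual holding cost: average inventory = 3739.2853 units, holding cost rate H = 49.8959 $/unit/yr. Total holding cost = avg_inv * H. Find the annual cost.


Cost = 3739.2853 * 49.8959 = 186575.0054

186575.0054 $/yr


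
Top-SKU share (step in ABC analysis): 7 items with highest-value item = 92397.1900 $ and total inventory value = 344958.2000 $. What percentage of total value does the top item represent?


Top item = 92397.1900
Total = 344958.2000
Percentage = 92397.1900 / 344958.2000 * 100 = 26.7850

26.7850%


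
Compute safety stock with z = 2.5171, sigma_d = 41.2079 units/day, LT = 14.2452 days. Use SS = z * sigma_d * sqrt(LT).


sqrt(LT) = sqrt(14.2452) = 3.7743
SS = 2.5171 * 41.2079 * 3.7743 = 391.4851

391.4851 units


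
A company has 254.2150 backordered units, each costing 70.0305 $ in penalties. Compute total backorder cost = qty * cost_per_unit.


Total = 254.2150 * 70.0305 = 17802.8036

17802.8036 $


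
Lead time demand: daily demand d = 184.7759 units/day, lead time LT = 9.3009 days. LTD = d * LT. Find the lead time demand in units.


LTD = 184.7759 * 9.3009 = 1718.5822

1718.5822 units


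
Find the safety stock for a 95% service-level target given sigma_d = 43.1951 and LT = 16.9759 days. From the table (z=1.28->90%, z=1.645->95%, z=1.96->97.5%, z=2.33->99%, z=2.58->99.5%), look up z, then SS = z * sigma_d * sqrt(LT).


From the table, SL = 95% corresponds to z = 1.645
sqrt(LT) = sqrt(16.9759) = 4.1202
SS = 1.645 * 43.1951 * 4.1202 = 292.7634

292.7634 units


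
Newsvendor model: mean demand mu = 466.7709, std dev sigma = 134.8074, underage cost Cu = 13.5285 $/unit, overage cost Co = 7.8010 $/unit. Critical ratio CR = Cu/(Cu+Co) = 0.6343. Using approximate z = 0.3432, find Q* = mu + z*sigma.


CR = Cu/(Cu+Co) = 13.5285/(13.5285+7.8010) = 0.6343
z = 0.3432
Q* = 466.7709 + 0.3432 * 134.8074 = 513.0368

513.0368 units


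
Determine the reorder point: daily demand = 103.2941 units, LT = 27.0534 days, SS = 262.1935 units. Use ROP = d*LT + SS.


d*LT = 103.2941 * 27.0534 = 2794.4566
ROP = 2794.4566 + 262.1935 = 3056.6501

3056.6501 units


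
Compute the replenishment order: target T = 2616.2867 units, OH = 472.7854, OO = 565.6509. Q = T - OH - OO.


Inventory position = OH + OO = 472.7854 + 565.6509 = 1038.4363
Q = 2616.2867 - 1038.4363 = 1577.8504

1577.8504 units


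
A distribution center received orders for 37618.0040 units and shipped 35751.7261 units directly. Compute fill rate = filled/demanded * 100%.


FR = 35751.7261 / 37618.0040 * 100 = 95.0389

95.0389%


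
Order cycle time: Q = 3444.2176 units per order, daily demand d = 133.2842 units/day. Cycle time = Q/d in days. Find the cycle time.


Cycle = 3444.2176 / 133.2842 = 25.8412

25.8412 days


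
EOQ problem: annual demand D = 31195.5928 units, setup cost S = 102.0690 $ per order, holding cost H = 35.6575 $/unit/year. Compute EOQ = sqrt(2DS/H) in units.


2*D*S = 2 * 31195.5928 * 102.0690 = 6368205.9230
2*D*S/H = 178593.7299
EOQ = sqrt(178593.7299) = 422.6035

422.6035 units


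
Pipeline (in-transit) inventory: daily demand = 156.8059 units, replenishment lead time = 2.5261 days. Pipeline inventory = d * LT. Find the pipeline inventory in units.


Pipeline = 156.8059 * 2.5261 = 396.1074

396.1074 units


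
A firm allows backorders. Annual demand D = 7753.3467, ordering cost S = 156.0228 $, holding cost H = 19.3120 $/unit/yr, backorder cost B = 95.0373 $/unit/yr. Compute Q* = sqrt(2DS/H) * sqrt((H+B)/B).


sqrt(2DS/H) = 353.9484
sqrt((H+B)/B) = 1.0969
Q* = 353.9484 * 1.0969 = 388.2484

388.2484 units


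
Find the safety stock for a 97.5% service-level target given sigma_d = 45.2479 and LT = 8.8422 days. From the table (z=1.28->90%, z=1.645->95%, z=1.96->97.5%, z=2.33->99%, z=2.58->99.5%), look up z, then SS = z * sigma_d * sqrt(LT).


From the table, SL = 97.5% corresponds to z = 1.96
sqrt(LT) = sqrt(8.8422) = 2.9736
SS = 1.96 * 45.2479 * 2.9736 = 263.7149

263.7149 units


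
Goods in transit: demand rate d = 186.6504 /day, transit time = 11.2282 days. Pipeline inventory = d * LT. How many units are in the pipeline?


Pipeline = 186.6504 * 11.2282 = 2095.7480

2095.7480 units


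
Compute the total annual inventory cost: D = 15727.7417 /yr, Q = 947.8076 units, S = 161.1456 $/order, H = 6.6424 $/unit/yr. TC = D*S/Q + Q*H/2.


Ordering cost = D*S/Q = 2674.0199
Holding cost = Q*H/2 = 3147.8586
TC = 2674.0199 + 3147.8586 = 5821.8785

5821.8785 $/yr


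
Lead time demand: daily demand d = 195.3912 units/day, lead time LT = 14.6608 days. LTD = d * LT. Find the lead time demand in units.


LTD = 195.3912 * 14.6608 = 2864.5913

2864.5913 units


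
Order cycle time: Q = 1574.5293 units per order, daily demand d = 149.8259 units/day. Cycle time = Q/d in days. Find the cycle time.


Cycle = 1574.5293 / 149.8259 = 10.5091

10.5091 days


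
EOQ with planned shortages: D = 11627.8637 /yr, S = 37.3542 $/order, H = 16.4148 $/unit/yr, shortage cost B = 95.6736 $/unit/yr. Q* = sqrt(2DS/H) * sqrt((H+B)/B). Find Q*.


sqrt(2DS/H) = 230.0472
sqrt((H+B)/B) = 1.0824
Q* = 230.0472 * 1.0824 = 249.0010

249.0010 units


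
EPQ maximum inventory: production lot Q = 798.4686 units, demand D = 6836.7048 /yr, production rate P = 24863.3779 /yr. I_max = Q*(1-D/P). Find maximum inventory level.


D/P = 0.2750
1 - D/P = 0.7250
I_max = 798.4686 * 0.7250 = 578.9130

578.9130 units


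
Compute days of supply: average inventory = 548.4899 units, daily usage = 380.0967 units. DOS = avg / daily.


DOS = 548.4899 / 380.0967 = 1.4430

1.4430 days


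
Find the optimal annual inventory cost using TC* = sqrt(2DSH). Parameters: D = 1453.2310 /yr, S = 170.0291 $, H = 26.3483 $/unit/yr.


2*D*S*H = 13020885.0492
TC* = sqrt(13020885.0492) = 3608.4463

3608.4463 $/yr


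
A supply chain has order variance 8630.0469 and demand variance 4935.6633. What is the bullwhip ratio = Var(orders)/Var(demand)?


BW = 8630.0469 / 4935.6633 = 1.7485

1.7485


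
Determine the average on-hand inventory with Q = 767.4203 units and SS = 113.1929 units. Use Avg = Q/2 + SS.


Q/2 = 383.7101
Avg = 383.7101 + 113.1929 = 496.9031

496.9031 units


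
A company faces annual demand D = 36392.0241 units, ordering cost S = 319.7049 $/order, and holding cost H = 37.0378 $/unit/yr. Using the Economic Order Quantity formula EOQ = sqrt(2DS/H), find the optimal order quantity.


2*D*S = 2 * 36392.0241 * 319.7049 = 23269416.8514
2*D*S/H = 628261.3128
EOQ = sqrt(628261.3128) = 792.6294

792.6294 units


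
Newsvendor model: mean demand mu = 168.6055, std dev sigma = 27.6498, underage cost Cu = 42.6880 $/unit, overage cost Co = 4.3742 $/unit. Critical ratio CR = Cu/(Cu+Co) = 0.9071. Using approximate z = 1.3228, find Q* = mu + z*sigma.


CR = Cu/(Cu+Co) = 42.6880/(42.6880+4.3742) = 0.9071
z = 1.3228
Q* = 168.6055 + 1.3228 * 27.6498 = 205.1807

205.1807 units


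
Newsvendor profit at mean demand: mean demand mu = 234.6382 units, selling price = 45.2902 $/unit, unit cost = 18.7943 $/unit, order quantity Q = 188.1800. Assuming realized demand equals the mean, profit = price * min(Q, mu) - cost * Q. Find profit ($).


Sales at mu = min(188.1800, 234.6382) = 188.1800
Revenue = 45.2902 * 188.1800 = 8522.7098
Total cost = 18.7943 * 188.1800 = 3536.7114
Profit = 8522.7098 - 3536.7114 = 4985.9985

4985.9985 $


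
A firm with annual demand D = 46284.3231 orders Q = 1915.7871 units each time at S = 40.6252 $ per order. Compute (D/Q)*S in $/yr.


Number of orders = D/Q = 24.1594
Cost = 24.1594 * 40.6252 = 981.4816

981.4816 $/yr


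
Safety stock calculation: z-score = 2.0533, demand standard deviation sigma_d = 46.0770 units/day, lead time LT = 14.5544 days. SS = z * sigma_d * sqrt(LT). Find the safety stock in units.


sqrt(LT) = sqrt(14.5544) = 3.8150
SS = 2.0533 * 46.0770 * 3.8150 = 360.9390

360.9390 units


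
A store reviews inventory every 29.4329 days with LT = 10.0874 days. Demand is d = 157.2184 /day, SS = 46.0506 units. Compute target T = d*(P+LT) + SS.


P + LT = 39.5203
d*(P+LT) = 157.2184 * 39.5203 = 6213.3183
T = 6213.3183 + 46.0506 = 6259.3689

6259.3689 units


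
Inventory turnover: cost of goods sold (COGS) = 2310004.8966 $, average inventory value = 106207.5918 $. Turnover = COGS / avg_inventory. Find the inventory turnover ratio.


Turnover = 2310004.8966 / 106207.5918 = 21.7499

21.7499


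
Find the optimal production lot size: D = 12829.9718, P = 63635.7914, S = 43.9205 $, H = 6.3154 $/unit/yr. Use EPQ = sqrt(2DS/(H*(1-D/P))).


1 - D/P = 1 - 0.2016 = 0.7984
H*(1-D/P) = 5.0421
2DS = 1126997.5529
EPQ = sqrt(223516.7623) = 472.7756

472.7756 units


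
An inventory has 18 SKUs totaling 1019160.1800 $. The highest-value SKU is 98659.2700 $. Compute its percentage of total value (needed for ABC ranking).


Top item = 98659.2700
Total = 1019160.1800
Percentage = 98659.2700 / 1019160.1800 * 100 = 9.6804

9.6804%


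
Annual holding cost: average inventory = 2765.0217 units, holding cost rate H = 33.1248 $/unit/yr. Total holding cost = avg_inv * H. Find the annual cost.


Cost = 2765.0217 * 33.1248 = 91590.7908

91590.7908 $/yr


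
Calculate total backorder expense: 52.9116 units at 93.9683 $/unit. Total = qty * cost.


Total = 52.9116 * 93.9683 = 4972.0131

4972.0131 $


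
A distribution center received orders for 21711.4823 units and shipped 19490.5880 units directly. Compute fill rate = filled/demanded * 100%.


FR = 19490.5880 / 21711.4823 * 100 = 89.7709

89.7709%


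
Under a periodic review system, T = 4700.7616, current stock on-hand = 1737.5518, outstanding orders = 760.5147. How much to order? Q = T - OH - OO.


Inventory position = OH + OO = 1737.5518 + 760.5147 = 2498.0665
Q = 4700.7616 - 2498.0665 = 2202.6951

2202.6951 units


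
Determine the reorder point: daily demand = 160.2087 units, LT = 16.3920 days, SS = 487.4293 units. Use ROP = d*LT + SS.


d*LT = 160.2087 * 16.3920 = 2626.1410
ROP = 2626.1410 + 487.4293 = 3113.5703

3113.5703 units


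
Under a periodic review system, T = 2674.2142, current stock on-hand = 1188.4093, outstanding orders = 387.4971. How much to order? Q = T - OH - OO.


Inventory position = OH + OO = 1188.4093 + 387.4971 = 1575.9064
Q = 2674.2142 - 1575.9064 = 1098.3078

1098.3078 units


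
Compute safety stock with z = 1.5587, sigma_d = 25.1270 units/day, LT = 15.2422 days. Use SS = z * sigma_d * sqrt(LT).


sqrt(LT) = sqrt(15.2422) = 3.9041
SS = 1.5587 * 25.1270 * 3.9041 = 152.9069

152.9069 units


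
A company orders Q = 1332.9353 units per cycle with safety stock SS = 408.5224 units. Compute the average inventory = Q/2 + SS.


Q/2 = 666.4677
Avg = 666.4677 + 408.5224 = 1074.9901

1074.9901 units


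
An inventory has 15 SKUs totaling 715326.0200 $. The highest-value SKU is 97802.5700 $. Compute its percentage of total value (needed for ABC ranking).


Top item = 97802.5700
Total = 715326.0200
Percentage = 97802.5700 / 715326.0200 * 100 = 13.6724

13.6724%


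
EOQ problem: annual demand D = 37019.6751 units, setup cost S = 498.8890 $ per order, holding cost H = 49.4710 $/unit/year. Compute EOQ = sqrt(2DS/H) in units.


2*D*S = 2 * 37019.6751 * 498.8890 = 36937417.3819
2*D*S/H = 746647.8822
EOQ = sqrt(746647.8822) = 864.0879

864.0879 units


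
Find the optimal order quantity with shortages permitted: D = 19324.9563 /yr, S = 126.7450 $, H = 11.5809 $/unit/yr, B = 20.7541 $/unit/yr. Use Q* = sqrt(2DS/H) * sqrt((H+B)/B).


sqrt(2DS/H) = 650.3820
sqrt((H+B)/B) = 1.2482
Q* = 650.3820 * 1.2482 = 811.8074

811.8074 units


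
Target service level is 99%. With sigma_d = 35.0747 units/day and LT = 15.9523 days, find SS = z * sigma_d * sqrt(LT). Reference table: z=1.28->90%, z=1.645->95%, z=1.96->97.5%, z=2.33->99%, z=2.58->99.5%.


From the table, SL = 99% corresponds to z = 2.33
sqrt(LT) = sqrt(15.9523) = 3.9940
SS = 2.33 * 35.0747 * 3.9940 = 326.4086

326.4086 units


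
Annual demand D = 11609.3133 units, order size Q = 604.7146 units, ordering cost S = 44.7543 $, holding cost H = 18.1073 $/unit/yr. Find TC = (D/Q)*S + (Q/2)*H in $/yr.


Ordering cost = D*S/Q = 859.1932
Holding cost = Q*H/2 = 5474.8743
TC = 859.1932 + 5474.8743 = 6334.0676

6334.0676 $/yr


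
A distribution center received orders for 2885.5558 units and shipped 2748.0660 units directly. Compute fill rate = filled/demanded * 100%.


FR = 2748.0660 / 2885.5558 * 100 = 95.2352

95.2352%


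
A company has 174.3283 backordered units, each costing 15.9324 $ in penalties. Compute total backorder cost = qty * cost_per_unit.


Total = 174.3283 * 15.9324 = 2777.4682

2777.4682 $


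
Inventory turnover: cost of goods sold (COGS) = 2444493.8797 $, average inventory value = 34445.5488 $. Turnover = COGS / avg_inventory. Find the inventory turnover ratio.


Turnover = 2444493.8797 / 34445.5488 = 70.9669

70.9669


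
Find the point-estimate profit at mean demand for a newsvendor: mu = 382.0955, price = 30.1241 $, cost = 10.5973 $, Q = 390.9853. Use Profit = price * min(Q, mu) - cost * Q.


Sales at mu = min(390.9853, 382.0955) = 382.0955
Revenue = 30.1241 * 382.0955 = 11510.2831
Total cost = 10.5973 * 390.9853 = 4143.3885
Profit = 11510.2831 - 4143.3885 = 7366.8945

7366.8945 $


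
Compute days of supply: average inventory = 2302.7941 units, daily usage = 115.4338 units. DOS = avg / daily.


DOS = 2302.7941 / 115.4338 = 19.9490

19.9490 days


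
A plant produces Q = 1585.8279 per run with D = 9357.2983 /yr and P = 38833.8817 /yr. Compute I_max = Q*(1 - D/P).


D/P = 0.2410
1 - D/P = 0.7590
I_max = 1585.8279 * 0.7590 = 1203.7115

1203.7115 units


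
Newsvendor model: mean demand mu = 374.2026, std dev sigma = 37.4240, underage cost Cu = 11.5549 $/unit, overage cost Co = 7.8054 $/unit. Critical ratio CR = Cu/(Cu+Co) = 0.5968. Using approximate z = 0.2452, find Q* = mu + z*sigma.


CR = Cu/(Cu+Co) = 11.5549/(11.5549+7.8054) = 0.5968
z = 0.2452
Q* = 374.2026 + 0.2452 * 37.4240 = 383.3790

383.3790 units


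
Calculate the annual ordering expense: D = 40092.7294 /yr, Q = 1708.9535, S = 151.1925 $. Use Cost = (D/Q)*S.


Number of orders = D/Q = 23.4604
Cost = 23.4604 * 151.1925 = 3547.0362

3547.0362 $/yr


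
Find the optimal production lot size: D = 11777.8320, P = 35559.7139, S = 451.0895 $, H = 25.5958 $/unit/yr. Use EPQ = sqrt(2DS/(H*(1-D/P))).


1 - D/P = 1 - 0.3312 = 0.6688
H*(1-D/P) = 17.1181
2DS = 10625712.6959
EPQ = sqrt(620728.0928) = 787.8630

787.8630 units


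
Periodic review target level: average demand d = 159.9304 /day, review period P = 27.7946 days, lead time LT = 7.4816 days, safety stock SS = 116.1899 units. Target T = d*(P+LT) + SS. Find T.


P + LT = 35.2762
d*(P+LT) = 159.9304 * 35.2762 = 5641.7368
T = 5641.7368 + 116.1899 = 5757.9267

5757.9267 units


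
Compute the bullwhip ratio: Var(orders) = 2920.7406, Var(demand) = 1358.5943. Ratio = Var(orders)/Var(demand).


BW = 2920.7406 / 1358.5943 = 2.1498

2.1498


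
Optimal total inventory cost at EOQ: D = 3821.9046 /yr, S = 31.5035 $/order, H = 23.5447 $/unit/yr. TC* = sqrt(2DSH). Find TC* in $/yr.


2*D*S*H = 5669722.5250
TC* = sqrt(5669722.5250) = 2381.1179

2381.1179 $/yr


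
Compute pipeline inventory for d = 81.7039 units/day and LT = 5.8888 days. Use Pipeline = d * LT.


Pipeline = 81.7039 * 5.8888 = 481.1379

481.1379 units


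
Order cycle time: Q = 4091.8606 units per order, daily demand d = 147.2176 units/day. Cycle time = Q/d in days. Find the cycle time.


Cycle = 4091.8606 / 147.2176 = 27.7946

27.7946 days


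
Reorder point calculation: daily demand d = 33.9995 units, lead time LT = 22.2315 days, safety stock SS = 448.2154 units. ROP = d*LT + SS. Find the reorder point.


d*LT = 33.9995 * 22.2315 = 755.8599
ROP = 755.8599 + 448.2154 = 1204.0753

1204.0753 units


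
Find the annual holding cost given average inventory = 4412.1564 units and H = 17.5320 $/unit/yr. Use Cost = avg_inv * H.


Cost = 4412.1564 * 17.5320 = 77353.9260

77353.9260 $/yr


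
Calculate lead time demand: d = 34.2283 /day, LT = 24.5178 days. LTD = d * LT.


LTD = 34.2283 * 24.5178 = 839.2026

839.2026 units


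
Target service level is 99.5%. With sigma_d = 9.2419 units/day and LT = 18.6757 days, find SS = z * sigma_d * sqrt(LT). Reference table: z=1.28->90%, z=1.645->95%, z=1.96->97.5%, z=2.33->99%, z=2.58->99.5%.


From the table, SL = 99.5% corresponds to z = 2.58
sqrt(LT) = sqrt(18.6757) = 4.3215
SS = 2.58 * 9.2419 * 4.3215 = 103.0432

103.0432 units


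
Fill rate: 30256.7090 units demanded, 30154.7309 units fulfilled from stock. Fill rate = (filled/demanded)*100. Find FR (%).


FR = 30154.7309 / 30256.7090 * 100 = 99.6630

99.6630%


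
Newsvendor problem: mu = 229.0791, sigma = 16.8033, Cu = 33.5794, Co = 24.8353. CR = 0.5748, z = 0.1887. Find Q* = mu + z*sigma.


CR = Cu/(Cu+Co) = 33.5794/(33.5794+24.8353) = 0.5748
z = 0.1887
Q* = 229.0791 + 0.1887 * 16.8033 = 232.2499

232.2499 units


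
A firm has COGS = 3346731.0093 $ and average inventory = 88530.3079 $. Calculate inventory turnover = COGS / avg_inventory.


Turnover = 3346731.0093 / 88530.3079 = 37.8032

37.8032


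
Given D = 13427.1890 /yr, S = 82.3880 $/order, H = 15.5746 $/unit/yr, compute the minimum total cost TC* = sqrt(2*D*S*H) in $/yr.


2*D*S*H = 34458467.5630
TC* = sqrt(34458467.5630) = 5870.1335

5870.1335 $/yr


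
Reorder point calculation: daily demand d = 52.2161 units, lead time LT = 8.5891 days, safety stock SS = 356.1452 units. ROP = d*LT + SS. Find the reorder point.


d*LT = 52.2161 * 8.5891 = 448.4893
ROP = 448.4893 + 356.1452 = 804.6345

804.6345 units


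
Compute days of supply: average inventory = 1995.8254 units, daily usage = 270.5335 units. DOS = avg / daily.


DOS = 1995.8254 / 270.5335 = 7.3774

7.3774 days


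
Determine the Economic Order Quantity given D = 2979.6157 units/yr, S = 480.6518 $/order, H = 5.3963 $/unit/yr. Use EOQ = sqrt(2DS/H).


2*D*S = 2 * 2979.6157 * 480.6518 = 2864315.2990
2*D*S/H = 530792.4502
EOQ = sqrt(530792.4502) = 728.5550

728.5550 units


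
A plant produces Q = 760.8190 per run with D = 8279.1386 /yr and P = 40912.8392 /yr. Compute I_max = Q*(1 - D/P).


D/P = 0.2024
1 - D/P = 0.7976
I_max = 760.8190 * 0.7976 = 606.8594

606.8594 units


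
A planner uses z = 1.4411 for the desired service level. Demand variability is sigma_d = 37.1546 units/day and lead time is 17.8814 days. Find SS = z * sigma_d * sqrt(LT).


sqrt(LT) = sqrt(17.8814) = 4.2286
SS = 1.4411 * 37.1546 * 4.2286 = 226.4162

226.4162 units


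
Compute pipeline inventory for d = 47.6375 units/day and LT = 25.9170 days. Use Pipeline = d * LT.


Pipeline = 47.6375 * 25.9170 = 1234.6211

1234.6211 units


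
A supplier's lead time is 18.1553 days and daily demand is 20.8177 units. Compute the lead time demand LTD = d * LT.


LTD = 20.8177 * 18.1553 = 377.9516

377.9516 units


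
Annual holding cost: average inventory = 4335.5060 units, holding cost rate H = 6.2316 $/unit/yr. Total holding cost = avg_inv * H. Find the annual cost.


Cost = 4335.5060 * 6.2316 = 27017.1392

27017.1392 $/yr


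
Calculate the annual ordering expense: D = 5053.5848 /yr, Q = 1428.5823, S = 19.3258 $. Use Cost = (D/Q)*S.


Number of orders = D/Q = 3.5375
Cost = 3.5375 * 19.3258 = 68.3647

68.3647 $/yr


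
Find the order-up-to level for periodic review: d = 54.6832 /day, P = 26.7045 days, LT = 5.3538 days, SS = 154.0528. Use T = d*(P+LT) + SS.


P + LT = 32.0583
d*(P+LT) = 54.6832 * 32.0583 = 1753.0504
T = 1753.0504 + 154.0528 = 1907.1032

1907.1032 units


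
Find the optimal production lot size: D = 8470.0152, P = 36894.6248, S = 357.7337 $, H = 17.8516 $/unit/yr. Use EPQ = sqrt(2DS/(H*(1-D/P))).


1 - D/P = 1 - 0.2296 = 0.7704
H*(1-D/P) = 13.7534
2DS = 6060019.7531
EPQ = sqrt(440621.2948) = 663.7931

663.7931 units


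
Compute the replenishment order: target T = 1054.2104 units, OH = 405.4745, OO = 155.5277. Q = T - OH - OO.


Inventory position = OH + OO = 405.4745 + 155.5277 = 561.0022
Q = 1054.2104 - 561.0022 = 493.2082

493.2082 units


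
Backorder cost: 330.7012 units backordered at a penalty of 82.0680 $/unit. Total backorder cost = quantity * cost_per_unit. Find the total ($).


Total = 330.7012 * 82.0680 = 27139.9861

27139.9861 $


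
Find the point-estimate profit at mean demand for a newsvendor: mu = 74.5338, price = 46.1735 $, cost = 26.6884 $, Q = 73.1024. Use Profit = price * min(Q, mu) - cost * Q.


Sales at mu = min(73.1024, 74.5338) = 73.1024
Revenue = 46.1735 * 73.1024 = 3375.3937
Total cost = 26.6884 * 73.1024 = 1950.9861
Profit = 3375.3937 - 1950.9861 = 1424.4076

1424.4076 $


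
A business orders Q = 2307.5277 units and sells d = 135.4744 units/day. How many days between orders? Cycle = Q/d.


Cycle = 2307.5277 / 135.4744 = 17.0329

17.0329 days


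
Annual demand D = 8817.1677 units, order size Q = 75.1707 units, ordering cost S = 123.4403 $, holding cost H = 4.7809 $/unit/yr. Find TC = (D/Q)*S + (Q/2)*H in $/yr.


Ordering cost = D*S/Q = 14478.9636
Holding cost = Q*H/2 = 179.6918
TC = 14478.9636 + 179.6918 = 14658.6554

14658.6554 $/yr


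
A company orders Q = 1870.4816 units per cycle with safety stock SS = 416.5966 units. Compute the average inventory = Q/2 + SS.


Q/2 = 935.2408
Avg = 935.2408 + 416.5966 = 1351.8374

1351.8374 units


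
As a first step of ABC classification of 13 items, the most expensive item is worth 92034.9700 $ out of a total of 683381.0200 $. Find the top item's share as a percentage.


Top item = 92034.9700
Total = 683381.0200
Percentage = 92034.9700 / 683381.0200 * 100 = 13.4676

13.4676%


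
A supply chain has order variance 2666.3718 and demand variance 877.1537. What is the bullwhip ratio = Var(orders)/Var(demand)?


BW = 2666.3718 / 877.1537 = 3.0398

3.0398


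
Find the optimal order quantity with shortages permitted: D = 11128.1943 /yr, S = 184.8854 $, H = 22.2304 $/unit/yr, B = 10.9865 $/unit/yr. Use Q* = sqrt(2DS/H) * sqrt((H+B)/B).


sqrt(2DS/H) = 430.2343
sqrt((H+B)/B) = 1.7388
Q* = 430.2343 * 1.7388 = 748.0918

748.0918 units


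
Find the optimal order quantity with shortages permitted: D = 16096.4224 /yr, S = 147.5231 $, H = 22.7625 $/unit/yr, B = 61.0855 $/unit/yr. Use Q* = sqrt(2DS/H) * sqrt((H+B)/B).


sqrt(2DS/H) = 456.7723
sqrt((H+B)/B) = 1.1716
Q* = 456.7723 * 1.1716 = 535.1518

535.1518 units


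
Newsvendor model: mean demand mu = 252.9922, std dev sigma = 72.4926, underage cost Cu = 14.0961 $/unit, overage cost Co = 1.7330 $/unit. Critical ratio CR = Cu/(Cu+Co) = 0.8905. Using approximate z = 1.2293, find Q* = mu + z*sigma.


CR = Cu/(Cu+Co) = 14.0961/(14.0961+1.7330) = 0.8905
z = 1.2293
Q* = 252.9922 + 1.2293 * 72.4926 = 342.1074

342.1074 units


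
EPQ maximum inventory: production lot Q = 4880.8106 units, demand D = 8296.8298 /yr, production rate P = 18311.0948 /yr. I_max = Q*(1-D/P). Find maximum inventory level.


D/P = 0.4531
1 - D/P = 0.5469
I_max = 4880.8106 * 0.5469 = 2669.2959

2669.2959 units


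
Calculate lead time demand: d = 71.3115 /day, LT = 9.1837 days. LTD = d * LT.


LTD = 71.3115 * 9.1837 = 654.9034

654.9034 units


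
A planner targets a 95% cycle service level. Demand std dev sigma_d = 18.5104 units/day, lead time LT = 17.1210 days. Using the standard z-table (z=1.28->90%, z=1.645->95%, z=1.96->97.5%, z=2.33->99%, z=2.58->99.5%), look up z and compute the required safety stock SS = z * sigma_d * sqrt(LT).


From the table, SL = 95% corresponds to z = 1.645
sqrt(LT) = sqrt(17.1210) = 4.1378
SS = 1.645 * 18.5104 * 4.1378 = 125.9930

125.9930 units


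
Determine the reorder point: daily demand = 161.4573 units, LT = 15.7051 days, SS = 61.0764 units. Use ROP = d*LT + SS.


d*LT = 161.4573 * 15.7051 = 2535.7030
ROP = 2535.7030 + 61.0764 = 2596.7794

2596.7794 units


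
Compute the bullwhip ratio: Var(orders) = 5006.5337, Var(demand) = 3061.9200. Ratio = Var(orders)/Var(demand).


BW = 5006.5337 / 3061.9200 = 1.6351

1.6351


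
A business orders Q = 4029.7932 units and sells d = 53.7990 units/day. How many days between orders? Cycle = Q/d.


Cycle = 4029.7932 / 53.7990 = 74.9046

74.9046 days


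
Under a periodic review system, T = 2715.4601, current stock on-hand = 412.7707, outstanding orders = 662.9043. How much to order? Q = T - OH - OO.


Inventory position = OH + OO = 412.7707 + 662.9043 = 1075.6750
Q = 2715.4601 - 1075.6750 = 1639.7851

1639.7851 units


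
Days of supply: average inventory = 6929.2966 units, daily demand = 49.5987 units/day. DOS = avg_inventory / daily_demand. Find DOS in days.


DOS = 6929.2966 / 49.5987 = 139.7072

139.7072 days


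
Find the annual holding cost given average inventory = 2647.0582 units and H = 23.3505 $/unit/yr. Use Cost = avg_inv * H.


Cost = 2647.0582 * 23.3505 = 61810.1325

61810.1325 $/yr


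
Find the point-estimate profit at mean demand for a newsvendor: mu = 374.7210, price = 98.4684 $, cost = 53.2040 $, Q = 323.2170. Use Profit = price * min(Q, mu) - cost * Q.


Sales at mu = min(323.2170, 374.7210) = 323.2170
Revenue = 98.4684 * 323.2170 = 31826.6608
Total cost = 53.2040 * 323.2170 = 17196.4373
Profit = 31826.6608 - 17196.4373 = 14630.2236

14630.2236 $


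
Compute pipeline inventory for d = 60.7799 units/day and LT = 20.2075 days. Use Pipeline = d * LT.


Pipeline = 60.7799 * 20.2075 = 1228.2098

1228.2098 units


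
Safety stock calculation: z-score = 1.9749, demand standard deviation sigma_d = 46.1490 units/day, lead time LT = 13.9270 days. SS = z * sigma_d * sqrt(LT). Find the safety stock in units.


sqrt(LT) = sqrt(13.9270) = 3.7319
SS = 1.9749 * 46.1490 * 3.7319 = 340.1231

340.1231 units


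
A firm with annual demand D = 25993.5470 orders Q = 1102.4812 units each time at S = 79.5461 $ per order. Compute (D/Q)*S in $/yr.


Number of orders = D/Q = 23.5773
Cost = 23.5773 * 79.5461 = 1875.4835

1875.4835 $/yr


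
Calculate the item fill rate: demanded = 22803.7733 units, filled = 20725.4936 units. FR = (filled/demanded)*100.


FR = 20725.4936 / 22803.7733 * 100 = 90.8862

90.8862%


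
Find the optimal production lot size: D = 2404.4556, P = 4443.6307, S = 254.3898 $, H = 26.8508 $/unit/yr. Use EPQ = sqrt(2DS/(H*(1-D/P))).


1 - D/P = 1 - 0.5411 = 0.4589
H*(1-D/P) = 12.3218
2DS = 1223337.9584
EPQ = sqrt(99282.4900) = 315.0912

315.0912 units


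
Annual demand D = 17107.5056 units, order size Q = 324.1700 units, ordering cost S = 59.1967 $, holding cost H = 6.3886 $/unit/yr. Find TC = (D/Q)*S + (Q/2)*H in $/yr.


Ordering cost = D*S/Q = 3124.0025
Holding cost = Q*H/2 = 1035.4962
TC = 3124.0025 + 1035.4962 = 4159.4987

4159.4987 $/yr


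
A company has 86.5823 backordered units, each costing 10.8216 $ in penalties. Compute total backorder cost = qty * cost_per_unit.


Total = 86.5823 * 10.8216 = 936.9590

936.9590 $


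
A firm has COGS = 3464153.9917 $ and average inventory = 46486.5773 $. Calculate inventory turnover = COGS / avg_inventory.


Turnover = 3464153.9917 / 46486.5773 = 74.5194

74.5194
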